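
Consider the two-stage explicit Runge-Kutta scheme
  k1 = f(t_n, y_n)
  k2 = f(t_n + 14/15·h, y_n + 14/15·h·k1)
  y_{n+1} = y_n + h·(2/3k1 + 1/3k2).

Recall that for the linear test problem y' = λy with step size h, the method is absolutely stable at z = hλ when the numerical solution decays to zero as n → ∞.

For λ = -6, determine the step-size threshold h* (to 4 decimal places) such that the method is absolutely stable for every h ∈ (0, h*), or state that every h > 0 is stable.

(-3.2143,0); λ=-6 ⇒ h* = (45/14)/6 = 0.5357.

With y'=λy (z=hλ):
  k1=λy_n ⇒ h·k1=z·y_n;  k2=λ(1+14/15z)y_n ⇒ h·k2=z(1+14/15z)y_n
  y_{n+1}/y_n = 1 + 2/3z + 1/3z(1+14/15z) = 1 + z + 14/45z²
  ⇒ R(z) = 1 + z + 14/45z².

Solve |R(x)|<1 on ℝ⁻.
x=-0.87: |R|=0.3655
R=1: x+14/45x²=0 ⇒ x=−45/14=-3.2143; min R=1−1/(4·14/45)=0.1964>−1
Confirm numerically:
  x=-2.772: |R|=0.61857 <1
  x=-2.513: |R|=0.45172 <1
  x=-1.936: |R|=0.23007 <1
  x=-3.519: |R|=1.33360 >1
  x=-3.252: |R|=1.03816 >1
So |R|<1 on (-3.2143, 0).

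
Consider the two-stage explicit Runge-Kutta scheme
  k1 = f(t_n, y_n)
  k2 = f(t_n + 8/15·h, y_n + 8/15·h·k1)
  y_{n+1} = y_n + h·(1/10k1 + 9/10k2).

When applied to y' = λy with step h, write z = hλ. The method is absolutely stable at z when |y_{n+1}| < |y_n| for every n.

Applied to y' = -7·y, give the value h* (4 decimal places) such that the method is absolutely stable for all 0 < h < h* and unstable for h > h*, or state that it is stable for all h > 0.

On y'=λy, z=hλ:
  k1=λy_n ⇒ h·k1=z·y_n;  k2=λ(1+8/15z)y_n ⇒ h·k2=z(1+8/15z)y_n
  y_{n+1}/y_n = 1 + 1/10z + 9/10z(1+8/15z) = 1 + z + 12/25z²
  ⇒ R(z) = 1 + z + 12/25z².

Need |R(x)|<1, x<0.
x=-0.86: |R|=0.4950
R=1: x+12/25x²=0 ⇒ x=−25/12=-2.0833; min R=1−1/(4·12/25)=0.4792>−1
Confirm numerically:
  x=-2.004: |R|=0.92369 <1
  x=-1.468: |R|=0.56641 <1
  x=-0.894: |R|=0.48963 <1
  x=-2.540: |R|=1.55677 >1
  x=-2.347: |R|=1.29704 >1
Stable set (-2.0833, 0).

(-2.0833,0); λ=-7 ⇒ h* = (25/12)/7 = 0.2976.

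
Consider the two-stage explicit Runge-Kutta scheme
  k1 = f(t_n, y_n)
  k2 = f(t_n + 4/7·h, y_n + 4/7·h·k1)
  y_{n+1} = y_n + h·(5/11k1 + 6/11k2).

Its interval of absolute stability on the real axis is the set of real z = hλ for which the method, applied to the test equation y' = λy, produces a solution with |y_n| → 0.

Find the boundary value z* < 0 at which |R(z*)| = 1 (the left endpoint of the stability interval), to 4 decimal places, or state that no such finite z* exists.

left endpoint -3.2083.

With y'=λy (z=hλ):
  k1=λy_n ⇒ h·k1=z·y_n;  k2=λ(1+4/7z)y_n ⇒ h·k2=z(1+4/7z)y_n
  y_{n+1}/y_n = 1 + 5/11z + 6/11z(1+4/7z) = 1 + z + 24/77z²
  Hence R(z) = 1 + z + 24/77z².

Find x<0 with |R(x)|<1.
x=-1.1: |R|=0.2771
R=1: x+24/77x²=0 ⇒ x=−77/24=-3.2083; min R=1−1/(4·24/77)=0.1979>−1
Confirm numerically:
  x=-2.094: |R|=0.27270 <1
  x=-1.632: |R|=0.19816 <1
  x=-1.374: |R|=0.21443 <1
  x=-3.520: |R|=1.34194 >1
  x=-3.464: |R|=1.27604 >1
  x=-3.447: |R|=1.25642 >1
So |R|<1 on (-3.2083, 0).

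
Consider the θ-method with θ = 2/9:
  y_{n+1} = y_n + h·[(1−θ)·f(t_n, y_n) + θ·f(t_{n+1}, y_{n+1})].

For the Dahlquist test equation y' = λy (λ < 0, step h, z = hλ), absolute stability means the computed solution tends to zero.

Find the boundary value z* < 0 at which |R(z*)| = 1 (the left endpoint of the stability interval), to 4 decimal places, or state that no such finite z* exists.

Test eqn y'=λy, z=hλ:
  y_{n+1} = y_n + z·[7/9·y_n + 2/9·y_{n+1}] ⇒ (1 − 2/9z)y_{n+1} = (1 + 7/9z)y_n
  so R(z) = (1 + 7/9z)/(1 − 2/9z).

Find x<0 with |R(x)|<1.
x=-0.8: |R|=0.3208
R=−1: 1+7/9x = −1+2/9x ⇒ -5/9x=2 ⇒ x=2/(-5/9)=-3.6000
Confirm numerically:
  x=-3.428: |R|=0.94576 <1
  x=-2.922: |R|=0.77162 <1
  x=-1.991: |R|=0.38030 <1
  x=-1.667: |R|=0.21639 <1
  x=-4.109: |R|=1.14781 >1
  x=-3.797: |R|=1.05936 >1
  x=-3.690: |R|=1.02747 >1
Stable set (-3.6000, 0).

left endpoint -3.6000.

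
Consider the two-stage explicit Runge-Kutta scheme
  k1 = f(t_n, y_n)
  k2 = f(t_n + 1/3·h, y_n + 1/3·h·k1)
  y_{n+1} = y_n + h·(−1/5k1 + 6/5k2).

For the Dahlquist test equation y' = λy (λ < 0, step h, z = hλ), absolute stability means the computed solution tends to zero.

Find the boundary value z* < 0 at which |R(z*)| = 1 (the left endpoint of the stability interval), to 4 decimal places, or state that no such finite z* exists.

left endpoint -2.5000.

Set f=λy, z=hλ:
  k1=λy_n ⇒ h·k1=z·y_n;  k2=λ(1+1/3z)y_n ⇒ h·k2=z(1+1/3z)y_n
  y_{n+1}/y_n = 1 − 1/5z + 6/5z(1+1/3z) = 1 + z + 2/5z²
  R(z) = 1 + z + 2/5z².

Boundary: |R(x)|=1, x<0.
x=-1.24: |R|=0.3750
R=1: x+2/5x²=0 ⇒ x=−5/2=-2.5000; min R=1−1/(4·2/5)=0.3750>−1
Confirm numerically:
  x=-1.901: |R|=0.54452 <1
  x=-1.610: |R|=0.42684 <1
  x=-1.327: |R|=0.37737 <1
  x=-2.806: |R|=1.34345 >1
  x=-2.720: |R|=1.23936 >1
So |R|<1 on (-2.5000, 0).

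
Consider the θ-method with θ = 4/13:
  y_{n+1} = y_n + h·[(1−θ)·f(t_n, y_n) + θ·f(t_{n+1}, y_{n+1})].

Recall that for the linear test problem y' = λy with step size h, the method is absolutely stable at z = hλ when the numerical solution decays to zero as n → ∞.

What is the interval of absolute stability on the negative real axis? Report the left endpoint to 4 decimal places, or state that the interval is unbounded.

z∈(-5.2000,0).

Set f=λy, z=hλ:
  y_{n+1} = y_n + z·[9/13·y_n + 4/13·y_{n+1}] ⇒ (1 − 4/13z)y_{n+1} = (1 + 9/13z)y_n
  Hence R(z) = (1 + 9/13z)/(1 − 4/13z).

Need |R(x)|<1, x<0.
x=-1: |R|=0.2353
R=−1: 1+9/13x = −1+4/13x ⇒ -5/13x=2 ⇒ x=2/(-5/13)=-5.2000
Confirm numerically:
  x=-4.240: |R|=0.83979 <1
  x=-4.199: |R|=0.83202 <1
  x=-2.812: |R|=0.50759 <1
  x=-2.802: |R|=0.50471 <1
  x=-5.799: |R|=1.08274 >1
  x=-5.776: |R|=1.07977 >1
  x=-5.461: |R|=1.03745 >1
So |R|<1 on (-5.2000, 0).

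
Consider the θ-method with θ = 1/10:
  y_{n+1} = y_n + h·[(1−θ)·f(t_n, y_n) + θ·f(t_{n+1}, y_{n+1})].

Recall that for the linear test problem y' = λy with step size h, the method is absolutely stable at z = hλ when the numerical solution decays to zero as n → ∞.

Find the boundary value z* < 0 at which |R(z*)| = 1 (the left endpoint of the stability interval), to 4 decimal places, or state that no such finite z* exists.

left endpoint -2.5000.

Set f=λy, z=hλ:
  y_{n+1} = y_n + z·[9/10·y_n + 1/10·y_{n+1}] ⇒ (1 − 1/10z)y_{n+1} = (1 + 9/10z)y_n
  Hence R(z) = (1 + 9/10z)/(1 − 1/10z).

Find x<0 with |R(x)|<1.
x=-1.6: |R|=0.3793
R=−1: 1+9/10x = −1+1/10x ⇒ -4/5x=2 ⇒ x=2/(-4/5)=-2.5000
Confirm numerically:
  x=-2.119: |R|=0.74849 <1
  x=-1.667: |R|=0.42882 <1
  x=-1.098: |R|=0.01063 <1
  x=-1.069: |R|=0.03424 <1
  x=-3.060: |R|=1.34303 >1
  x=-2.868: |R|=1.22878 >1
  x=-2.756: |R|=1.16055 >1
So |R|<1 on (-2.5000, 0).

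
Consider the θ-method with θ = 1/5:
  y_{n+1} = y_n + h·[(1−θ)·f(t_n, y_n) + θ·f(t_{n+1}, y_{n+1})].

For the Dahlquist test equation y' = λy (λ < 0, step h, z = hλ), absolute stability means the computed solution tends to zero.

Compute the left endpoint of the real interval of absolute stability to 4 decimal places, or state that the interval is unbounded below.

Set f=λy, z=hλ:
  y_{n+1} = y_n + z·[4/5·y_n + 1/5·y_{n+1}] ⇒ (1 − 1/5z)y_{n+1} = (1 + 4/5z)y_n
  ⇒ R(z) = (1 + 4/5z)/(1 − 1/5z).

Find x<0 with |R(x)|<1.
x=-1.45: |R|=0.1240
R=−1: 1+4/5x = −1+1/5x ⇒ -3/5x=2 ⇒ x=2/(-3/5)=-3.3333
Confirm numerically:
  x=-2.853: |R|=0.81650 <1
  x=-2.361: |R|=0.60372 <1
  x=-1.453: |R|=0.12583 <1
  x=-3.638: |R|=1.10581 >1
  x=-3.636: |R|=1.10514 >1
  x=-3.417: |R|=1.02982 >1
Stable set (-3.3333, 0).

z* = -3.3333.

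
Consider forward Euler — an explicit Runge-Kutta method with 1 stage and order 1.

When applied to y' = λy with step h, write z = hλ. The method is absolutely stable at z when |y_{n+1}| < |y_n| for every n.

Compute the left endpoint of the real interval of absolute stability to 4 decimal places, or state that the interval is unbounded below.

Set f=λy, z=hλ:
  order 1, 1-stage ⇒ R(z)=1+z
  (e.g. R(-1.21)=-0.21000, |R|=0.21000)

Boundary: |R(x)|=1, x<0.
x=-1.21: |R|=0.2100
|R(-2.04)|=1.0400 |R(-0.85)|=0.1500 |R(-0.78)|=0.2200
Bisect:
  x_lo=-2.3852 |R|=1.3852  x_hi=-0.1148 |R|=0.8852
  mid=-1.25000 |R|=0.25000 →hi
  mid=-1.81759 |R|=0.81759 →hi
  mid=-2.10139 |R|=1.10139 →lo
  mid=-1.95949 |R|=0.95949 →hi
  mid=-2.03044 |R|=1.03044 →lo
  mid=-1.99496 |R|=0.99496 →hi
  mid=-2.01270 |R|=1.01270 →lo
  ...
  [-2.00009,-1.99995] ⇒ x*=-2.0000
Stable set (-2.0000, 0).

z* = -2.0000.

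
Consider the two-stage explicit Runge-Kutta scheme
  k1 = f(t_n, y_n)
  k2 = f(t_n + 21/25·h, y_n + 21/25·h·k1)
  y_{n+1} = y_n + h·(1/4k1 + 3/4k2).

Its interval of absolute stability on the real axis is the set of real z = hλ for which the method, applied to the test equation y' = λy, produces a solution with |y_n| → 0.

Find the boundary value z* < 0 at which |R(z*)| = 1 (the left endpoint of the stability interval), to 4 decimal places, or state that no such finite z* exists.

z* = -1.5873.

On y'=λy, z=hλ:
  k1=λy_n ⇒ h·k1=z·y_n;  k2=λ(1+21/25z)y_n ⇒ h·k2=z(1+21/25z)y_n
  y_{n+1}/y_n = 1 + 1/4z + 3/4z(1+21/25z) = 1 + z + 63/100z²
  Hence R(z) = 1 + z + 63/100z².

Need |R(x)|<1, x<0.
x=-1.47: |R|=0.8914
R=1: x+63/100x²=0 ⇒ x=−100/63=-1.5873; min R=1−1/(4·63/100)=0.6032>−1
Confirm numerically:
  x=-1.412: |R|=0.84406 <1
  x=-1.223: |R|=0.71931 <1
  x=-1.101: |R|=0.66269 <1
  x=-0.722: |R|=0.60641 <1
  x=-2.012: |R|=1.53833 >1
  x=-1.926: |R|=1.41097 >1
  x=-1.875: |R|=1.33984 >1
So |R|<1 on (-1.5873, 0).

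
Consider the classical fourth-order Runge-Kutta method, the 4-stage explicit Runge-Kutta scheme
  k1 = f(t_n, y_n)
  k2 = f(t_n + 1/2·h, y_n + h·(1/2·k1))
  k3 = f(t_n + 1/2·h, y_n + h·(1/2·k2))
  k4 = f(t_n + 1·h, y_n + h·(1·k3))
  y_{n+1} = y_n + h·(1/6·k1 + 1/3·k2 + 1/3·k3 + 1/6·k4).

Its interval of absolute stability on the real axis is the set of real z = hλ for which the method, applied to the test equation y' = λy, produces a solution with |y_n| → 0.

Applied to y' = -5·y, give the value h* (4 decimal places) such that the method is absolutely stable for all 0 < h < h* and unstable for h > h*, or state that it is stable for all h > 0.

Test eqn y'=λy, z=hλ:
  order 4, 4-stage ⇒ R(z)=1+z+z^2/2+z^3/6+z^4/24
  (e.g. R(-0.61)=0.54399, |R|=0.54399)

Solve |R(x)|<1 on ℝ⁻.
x=-0.61: |R|=0.5440
|R(-0.98)|=0.3818 |R(-0.82)|=0.4431 |R(-0.64)|=0.5281
Bisect:
  x_lo=-3.5042 |R|=2.7465  x_hi=-0.0601 |R|=0.9416
  mid=-1.78215 |R|=0.28282 →hi
  mid=-2.64315 |R|=0.80601 →hi
  mid=-3.07366 |R|=1.52923 →lo
  mid=-2.85841 |R|=1.11594 →lo
  mid=-2.75078 |R|=0.94920 →hi
  mid=-2.80459 |R|=1.02949 →lo
  mid=-2.77769 |R|=0.98859 →hi
  mid=-2.79114 |R|=1.00885 →lo
  mid=-2.78441 |R|=0.99867 →hi
  mid=-2.78778 |R|=1.00375 →lo
  ...
  [-2.78546,-2.78525] ⇒ x*=-2.7853
So |R|<1 on (-2.7853, 0).

(-2.7853,0); λ=-5 ⇒ h* = 0.5571.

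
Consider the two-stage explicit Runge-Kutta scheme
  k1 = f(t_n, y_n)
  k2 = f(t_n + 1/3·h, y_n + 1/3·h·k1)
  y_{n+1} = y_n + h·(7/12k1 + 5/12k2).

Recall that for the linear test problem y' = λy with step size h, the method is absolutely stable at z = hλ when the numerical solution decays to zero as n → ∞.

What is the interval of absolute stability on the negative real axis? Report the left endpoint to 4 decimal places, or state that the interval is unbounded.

z∈(-7.2000,0).

With y'=λy (z=hλ):
  k1=λy_n ⇒ h·k1=z·y_n;  k2=λ(1+1/3z)y_n ⇒ h·k2=z(1+1/3z)y_n
  y_{n+1}/y_n = 1 + 7/12z + 5/12z(1+1/3z) = 1 + z + 5/36z²
  so R(z) = 1 + z + 5/36z².

Boundary: |R(x)|=1, x<0.
x=-0.79: |R|=0.2967
R=1: x+5/36x²=0 ⇒ x=−36/5=-7.2000; min R=1−1/(4·5/36)=-0.8000>−1
Confirm numerically:
  x=-5.404: |R|=0.34800 <1
  x=-4.855: |R|=0.58125 <1
  x=-4.531: |R|=0.67962 <1
  x=-4.278: |R|=0.73616 <1
  x=-7.759: |R|=1.60240 >1
  x=-7.587: |R|=1.40780 >1
  x=-7.354: |R|=1.15729 >1
Interval (-7.2000, 0).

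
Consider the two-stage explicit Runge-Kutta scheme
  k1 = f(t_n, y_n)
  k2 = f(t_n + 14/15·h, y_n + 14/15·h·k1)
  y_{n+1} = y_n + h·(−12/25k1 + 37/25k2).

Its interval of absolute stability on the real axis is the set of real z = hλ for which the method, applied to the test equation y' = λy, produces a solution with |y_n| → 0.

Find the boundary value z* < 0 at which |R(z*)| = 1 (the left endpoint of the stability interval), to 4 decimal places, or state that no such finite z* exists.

z* = -0.7239.

Test eqn y'=λy, z=hλ:
  k1=λy_n ⇒ h·k1=z·y_n;  k2=λ(1+14/15z)y_n ⇒ h·k2=z(1+14/15z)y_n
  y_{n+1}/y_n = 1 − 12/25z + 37/25z(1+14/15z) = 1 + z + 518/375z²
  Hence R(z) = 1 + z + 518/375z².

Boundary: |R(x)|=1, x<0.
x=-0.82: |R|=1.1088
R=1: x+518/375x²=0 ⇒ x=−375/518=-0.7239; min R=1−1/(4·518/375)=0.8190>−1
Confirm numerically:
  x=-0.677: |R|=0.95611 <1
  x=-0.589: |R|=0.89021 <1
  x=-0.409: |R|=0.82207 <1
  x=-0.311: |R|=0.82260 <1
  x=-1.142: |R|=1.65949 >1
  x=-0.846: |R|=1.14264 >1
So |R|<1 on (-0.7239, 0).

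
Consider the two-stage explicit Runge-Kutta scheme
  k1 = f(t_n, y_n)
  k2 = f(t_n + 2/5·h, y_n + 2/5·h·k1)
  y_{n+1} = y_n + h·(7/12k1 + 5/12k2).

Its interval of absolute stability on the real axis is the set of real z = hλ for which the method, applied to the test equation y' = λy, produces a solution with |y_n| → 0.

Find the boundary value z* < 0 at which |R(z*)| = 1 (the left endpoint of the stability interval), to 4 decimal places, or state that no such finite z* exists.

Test eqn y'=λy, z=hλ:
  k1=λy_n ⇒ h·k1=z·y_n;  k2=λ(1+2/5z)y_n ⇒ h·k2=z(1+2/5z)y_n
  y_{n+1}/y_n = 1 + 7/12z + 5/12z(1+2/5z) = 1 + z + 1/6z²
  R(z) = 1 + z + 1/6z².

Boundary: |R(x)|=1, x<0.
x=-0.72: |R|=0.3664
R=1: x+1/6x²=0 ⇒ x=−6=-6.0000; min R=1−1/(4·1/6)=-0.5000>−1
Confirm numerically:
  x=-4.809: |R|=0.04541 <1
  x=-2.820: |R|=0.49460 <1
  x=-2.537: |R|=0.46427 <1
  x=-2.484: |R|=0.45562 <1
  x=-6.231: |R|=1.23989 >1
  x=-6.085: |R|=1.08620 >1
So |R|<1 on (-6.0000, 0).

z* = -6.0000.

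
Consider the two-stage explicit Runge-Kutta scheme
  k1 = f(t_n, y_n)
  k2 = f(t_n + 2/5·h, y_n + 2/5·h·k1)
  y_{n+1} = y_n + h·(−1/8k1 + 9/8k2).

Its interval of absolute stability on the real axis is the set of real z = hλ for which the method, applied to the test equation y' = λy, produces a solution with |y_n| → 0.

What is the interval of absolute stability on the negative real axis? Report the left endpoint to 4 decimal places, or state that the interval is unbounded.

(-2.2222, 0).

Set f=λy, z=hλ:
  k1=λy_n ⇒ h·k1=z·y_n;  k2=λ(1+2/5z)y_n ⇒ h·k2=z(1+2/5z)y_n
  y_{n+1}/y_n = 1 − 1/8z + 9/8z(1+2/5z) = 1 + z + 9/20z²
  so R(z) = 1 + z + 9/20z².

Find x<0 with |R(x)|<1.
x=-0.71: |R|=0.5168
R=1: x+9/20x²=0 ⇒ x=−20/9=-2.2222; min R=1−1/(4·9/20)=0.4444>−1
Confirm numerically:
  x=-2.083: |R|=0.86950 <1
  x=-1.734: |R|=0.61904 <1
  x=-1.287: |R|=0.45837 <1
  x=-1.195: |R|=0.44761 <1
  x=-2.754: |R|=1.65903 >1
  x=-2.374: |R|=1.16214 >1
So |R|<1 on (-2.2222, 0).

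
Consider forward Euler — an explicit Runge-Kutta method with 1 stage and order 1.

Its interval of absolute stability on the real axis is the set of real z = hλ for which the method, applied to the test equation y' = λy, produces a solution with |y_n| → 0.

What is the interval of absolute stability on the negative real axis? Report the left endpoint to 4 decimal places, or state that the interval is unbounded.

With y'=λy (z=hλ):
  order 1, 1-stage ⇒ R(z)=1+z
  (e.g. R(-0.69)=0.31000, |R|=0.31000)

Boundary: |R(x)|=1, x<0.
x=-0.69: |R|=0.3100
|R(-2.12)|=1.1200 |R(-1.68)|=0.6800 |R(-0.95)|=0.0500
Bisect:
  x_lo=-2.8637 |R|=1.8637  x_hi=-0.3742 |R|=0.6258
  mid=-1.61894 |R|=0.61894 →hi
  mid=-2.24130 |R|=1.24130 →lo
  mid=-1.93012 |R|=0.93012 →hi
  mid=-2.08571 |R|=1.08571 →lo
  mid=-2.00791 |R|=1.00791 →lo
  mid=-1.96901 |R|=0.96901 →hi
  mid=-1.98846 |R|=0.98846 →hi
  mid=-1.99819 |R|=0.99819 →hi
  ...
  [-2.00001,-1.99986] ⇒ x*=-2.0000
Interval (-2.0000, 0).

(-2.0000, 0).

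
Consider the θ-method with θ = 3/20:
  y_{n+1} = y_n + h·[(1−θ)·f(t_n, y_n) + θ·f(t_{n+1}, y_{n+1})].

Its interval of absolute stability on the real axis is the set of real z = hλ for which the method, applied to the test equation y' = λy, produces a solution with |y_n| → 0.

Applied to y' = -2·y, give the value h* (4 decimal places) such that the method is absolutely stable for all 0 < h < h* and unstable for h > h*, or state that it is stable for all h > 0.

(-2.8571,0); λ=-2 ⇒ h* = (20/7)/2 = 1.4286.

Test eqn y'=λy, z=hλ:
  y_{n+1} = y_n + z·[17/20·y_n + 3/20·y_{n+1}] ⇒ (1 − 3/20z)y_{n+1} = (1 + 17/20z)y_n
  R(z) = (1 + 17/20z)/(1 − 3/20z).

Find x<0 with |R(x)|<1.
x=-0.52: |R|=0.5176
R=−1: 1+17/20x = −1+3/20x ⇒ -7/10x=2 ⇒ x=2/(-7/10)=-2.8571
Confirm numerically:
  x=-2.608: |R|=0.87464 <1
  x=-1.834: |R|=0.43832 <1
  x=-1.770: |R|=0.39866 <1
  x=-1.282: |R|=0.07523 <1
  x=-3.348: |R|=1.22873 >1
  x=-2.959: |R|=1.04938 >1
So |R|<1 on (-2.8571, 0).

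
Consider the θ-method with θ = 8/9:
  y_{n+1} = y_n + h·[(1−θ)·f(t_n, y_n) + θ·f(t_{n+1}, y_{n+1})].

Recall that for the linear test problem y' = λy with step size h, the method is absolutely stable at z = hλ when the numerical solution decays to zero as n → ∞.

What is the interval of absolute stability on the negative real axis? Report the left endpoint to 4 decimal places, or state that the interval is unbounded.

unbounded; (−∞, 0).

Test eqn y'=λy, z=hλ:
  y_{n+1} = y_n + z·[1/9·y_n + 8/9·y_{n+1}] ⇒ (1 − 8/9z)y_{n+1} = (1 + 1/9z)y_n
  ⇒ R(z) = (1 + 1/9z)/(1 − 8/9z).

Find x<0 with |R(x)|<1.
x=-0.39: |R|=0.7104
x=-2: |R|=0.2800
x=-10: |R|=0.0112
x=-100: |R|=0.1125
θ=8/9≥1/2 ⇒ |1+1/9x|<|1−8/9x| ∀x<0 ⇒ interval (−∞,0).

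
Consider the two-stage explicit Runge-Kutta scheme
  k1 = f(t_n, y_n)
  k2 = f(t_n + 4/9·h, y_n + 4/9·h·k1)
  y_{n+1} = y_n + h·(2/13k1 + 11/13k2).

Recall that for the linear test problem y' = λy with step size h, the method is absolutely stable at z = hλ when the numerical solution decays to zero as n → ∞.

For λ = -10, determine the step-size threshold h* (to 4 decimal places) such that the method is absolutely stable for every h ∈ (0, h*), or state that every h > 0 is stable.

(-2.6591,0); λ=-10 ⇒ h* = (117/44)/10 = 0.2659.

With y'=λy (z=hλ):
  k1=λy_n ⇒ h·k1=z·y_n;  k2=λ(1+4/9z)y_n ⇒ h·k2=z(1+4/9z)y_n
  y_{n+1}/y_n = 1 + 2/13z + 11/13z(1+4/9z) = 1 + z + 44/117z²
  Hence R(z) = 1 + z + 44/117z².

Need |R(x)|<1, x<0.
x=-1.64: |R|=0.3715
R=1: x+44/117x²=0 ⇒ x=−117/44=-2.6591; min R=1−1/(4·44/117)=0.3352>−1
Confirm numerically:
  x=-2.400: |R|=0.76615 <1
  x=-1.810: |R|=0.42204 <1
  x=-1.490: |R|=0.34491 <1
  x=-1.376: |R|=0.33604 <1
  x=-3.135: |R|=1.56108 >1
  x=-3.041: |R|=1.43676 >1
Stable set (-2.6591, 0).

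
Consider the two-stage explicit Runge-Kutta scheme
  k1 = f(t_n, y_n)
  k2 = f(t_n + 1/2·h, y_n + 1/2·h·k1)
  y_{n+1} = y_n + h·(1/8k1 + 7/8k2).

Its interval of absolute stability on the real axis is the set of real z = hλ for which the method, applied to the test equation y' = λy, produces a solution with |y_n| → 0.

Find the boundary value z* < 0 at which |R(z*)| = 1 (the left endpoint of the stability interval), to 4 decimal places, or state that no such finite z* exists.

left endpoint -2.2857.

Set f=λy, z=hλ:
  k1=λy_n ⇒ h·k1=z·y_n;  k2=λ(1+1/2z)y_n ⇒ h·k2=z(1+1/2z)y_n
  y_{n+1}/y_n = 1 + 1/8z + 7/8z(1+1/2z) = 1 + z + 7/16z²
  ⇒ R(z) = 1 + z + 7/16z².

Boundary: |R(x)|=1, x<0.
x=-0.53: |R|=0.5929
R=1: x+7/16x²=0 ⇒ x=−16/7=-2.2857; min R=1−1/(4·7/16)=0.4286>−1
Confirm numerically:
  x=-2.218: |R|=0.93429 <1
  x=-2.076: |R|=0.80953 <1
  x=-1.499: |R|=0.48406 <1
  x=-2.854: |R|=1.70958 >1
  x=-2.767: |R|=1.58263 >1
  x=-2.392: |R|=1.11123 >1
Interval (-2.2857, 0).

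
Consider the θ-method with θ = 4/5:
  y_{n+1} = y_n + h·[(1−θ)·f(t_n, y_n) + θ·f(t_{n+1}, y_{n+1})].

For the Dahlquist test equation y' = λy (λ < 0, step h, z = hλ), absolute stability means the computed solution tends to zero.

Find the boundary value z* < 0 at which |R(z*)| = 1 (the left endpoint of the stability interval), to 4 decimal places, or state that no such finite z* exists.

With y'=λy (z=hλ):
  y_{n+1} = y_n + z·[1/5·y_n + 4/5·y_{n+1}] ⇒ (1 − 4/5z)y_{n+1} = (1 + 1/5z)y_n
  so R(z) = (1 + 1/5z)/(1 − 4/5z).

Solve |R(x)|<1 on ℝ⁻.
x=-1.31: |R|=0.3604
x=-2: |R|=0.2308
x=-10: |R|=0.1111
x=-100: |R|=0.2346
θ=4/5≥1/2 ⇒ |1+1/5x|<|1−4/5x| ∀x<0 ⇒ stable on all of ℝ⁻.

(−∞, 0) — no finite endpoint.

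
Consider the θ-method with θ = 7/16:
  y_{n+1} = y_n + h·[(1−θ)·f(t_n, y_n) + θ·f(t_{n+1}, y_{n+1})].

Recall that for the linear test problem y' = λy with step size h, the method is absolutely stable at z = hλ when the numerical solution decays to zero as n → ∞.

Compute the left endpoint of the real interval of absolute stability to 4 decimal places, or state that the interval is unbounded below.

Set f=λy, z=hλ:
  y_{n+1} = y_n + z·[9/16·y_n + 7/16·y_{n+1}] ⇒ (1 − 7/16z)y_{n+1} = (1 + 9/16z)y_n
  Hence R(z) = (1 + 9/16z)/(1 − 7/16z).

Solve |R(x)|<1 on ℝ⁻.
x=-0.83: |R|=0.3911
R=−1: 1+9/16x = −1+7/16x ⇒ -1/8x=2 ⇒ x=2/(-1/8)=-16.0000
Confirm numerically:
  x=-15.449: |R|=0.99112 <1
  x=-15.329: |R|=0.98912 <1
  x=-14.956: |R|=0.98270 <1
  x=-14.173: |R|=0.96828 <1
  x=-16.436: |R|=1.00665 >1
  x=-16.087: |R|=1.00135 >1
So |R|<1 on (-16.0000, 0).

left endpoint -16.0000.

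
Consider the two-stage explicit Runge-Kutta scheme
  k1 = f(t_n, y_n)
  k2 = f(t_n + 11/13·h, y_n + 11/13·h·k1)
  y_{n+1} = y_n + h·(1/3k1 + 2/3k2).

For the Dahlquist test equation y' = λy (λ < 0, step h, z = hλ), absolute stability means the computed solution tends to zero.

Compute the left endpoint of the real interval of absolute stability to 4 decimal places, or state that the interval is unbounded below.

Set f=λy, z=hλ:
  k1=λy_n ⇒ h·k1=z·y_n;  k2=λ(1+11/13z)y_n ⇒ h·k2=z(1+11/13z)y_n
  y_{n+1}/y_n = 1 + 1/3z + 2/3z(1+11/13z) = 1 + z + 22/39z²
  so R(z) = 1 + z + 22/39z².

Solve |R(x)|<1 on ℝ⁻.
x=-1.23: |R|=0.6234
R=1: x+22/39x²=0 ⇒ x=−39/22=-1.7727; min R=1−1/(4·22/39)=0.5568>−1
Confirm numerically:
  x=-1.533: |R|=0.79269 <1
  x=-1.453: |R|=0.73794 <1
  x=-1.204: |R|=0.61373 <1
  x=-0.820: |R|=0.55930 <1
  x=-2.280: |R|=1.65243 >1
  x=-2.027: |R|=1.29074 >1
So |R|<1 on (-1.7727, 0).

left endpoint -1.7727.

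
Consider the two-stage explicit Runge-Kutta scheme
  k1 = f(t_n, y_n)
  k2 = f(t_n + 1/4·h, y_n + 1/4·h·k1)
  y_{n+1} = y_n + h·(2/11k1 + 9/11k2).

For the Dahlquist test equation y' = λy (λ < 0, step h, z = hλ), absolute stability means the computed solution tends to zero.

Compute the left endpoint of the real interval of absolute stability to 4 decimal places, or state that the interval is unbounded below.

z* = -4.8889.

Set f=λy, z=hλ:
  k1=λy_n ⇒ h·k1=z·y_n;  k2=λ(1+1/4z)y_n ⇒ h·k2=z(1+1/4z)y_n
  y_{n+1}/y_n = 1 + 2/11z + 9/11z(1+1/4z) = 1 + z + 9/44z²
  R(z) = 1 + z + 9/44z².

Boundary: |R(x)|=1, x<0.
x=-1.57: |R|=0.0658
R=1: x+9/44x²=0 ⇒ x=−44/9=-4.8889; min R=1−1/(4·9/44)=-0.2222>−1
Confirm numerically:
  x=-4.563: |R|=0.69583 <1
  x=-3.787: |R|=0.14646 <1
  x=-2.979: |R|=0.16377 <1
  x=-2.357: |R|=0.22066 <1
  x=-5.279: |R|=1.42124 >1
  x=-5.272: |R|=1.41313 >1
Interval (-4.8889, 0).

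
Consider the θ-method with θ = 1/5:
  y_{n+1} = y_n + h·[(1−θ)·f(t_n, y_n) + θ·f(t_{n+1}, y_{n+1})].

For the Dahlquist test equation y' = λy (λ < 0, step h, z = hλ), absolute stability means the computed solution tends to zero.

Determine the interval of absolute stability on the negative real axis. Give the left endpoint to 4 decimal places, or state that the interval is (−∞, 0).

With y'=λy (z=hλ):
  y_{n+1} = y_n + z·[4/5·y_n + 1/5·y_{n+1}] ⇒ (1 − 1/5z)y_{n+1} = (1 + 4/5z)y_n
  R(z) = (1 + 4/5z)/(1 − 1/5z).

Solve |R(x)|<1 on ℝ⁻.
x=-0.42: |R|=0.6125
R=−1: 1+4/5x = −1+1/5x ⇒ -3/5x=2 ⇒ x=2/(-3/5)=-3.3333
Confirm numerically:
  x=-3.247: |R|=0.96859 <1
  x=-2.772: |R|=0.78332 <1
  x=-2.715: |R|=0.75956 <1
  x=-1.714: |R|=0.27644 <1
  x=-3.903: |R|=1.19196 >1
  x=-3.500: |R|=1.05882 >1
  x=-3.372: |R|=1.01386 >1
Interval (-3.3333, 0).

(-3.3333, 0).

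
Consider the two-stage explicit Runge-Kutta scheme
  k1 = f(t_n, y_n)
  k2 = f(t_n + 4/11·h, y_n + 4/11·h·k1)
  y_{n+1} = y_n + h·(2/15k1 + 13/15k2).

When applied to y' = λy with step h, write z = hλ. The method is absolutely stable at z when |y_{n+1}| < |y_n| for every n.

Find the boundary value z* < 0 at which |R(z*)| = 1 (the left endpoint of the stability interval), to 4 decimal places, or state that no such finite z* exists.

z* = -3.1731.

On y'=λy, z=hλ:
  k1=λy_n ⇒ h·k1=z·y_n;  k2=λ(1+4/11z)y_n ⇒ h·k2=z(1+4/11z)y_n
  y_{n+1}/y_n = 1 + 2/15z + 13/15z(1+4/11z) = 1 + z + 52/165z²
  R(z) = 1 + z + 52/165z².

Find x<0 with |R(x)|<1.
x=-1.61: |R|=0.2069
R=1: x+52/165x²=0 ⇒ x=−165/52=-3.1731; min R=1−1/(4·52/165)=0.2067>−1
Confirm numerically:
  x=-2.095: |R|=0.28821 <1
  x=-1.826: |R|=0.22480 <1
  x=-1.358: |R|=0.22319 <1
  x=-3.413: |R|=1.25806 >1
  x=-3.401: |R|=1.24429 >1
Stable set (-3.1731, 0).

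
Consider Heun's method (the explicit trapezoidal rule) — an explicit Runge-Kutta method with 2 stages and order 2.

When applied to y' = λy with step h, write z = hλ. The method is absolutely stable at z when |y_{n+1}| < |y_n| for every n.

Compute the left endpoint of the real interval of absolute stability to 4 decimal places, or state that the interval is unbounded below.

Test eqn y'=λy, z=hλ:
  order 2, 2-stage ⇒ R(z)=1+z+z^2/2
  (e.g. R(-0.51)=0.62005, |R|=0.62005)

Solve |R(x)|<1 on ℝ⁻.
x=-0.51: |R|=0.6200
|R(-1.48)|=0.6152 |R(-0.92)|=0.5032 |R(-0.58)|=0.5882
Bisect:
  x_lo=-2.5199 |R|=1.6551  x_hi=-0.3246 |R|=0.7281
  mid=-1.42229 |R|=0.58916 →hi
  mid=-1.97112 |R|=0.97153 →hi
  mid=-2.24553 |R|=1.27567 →lo
  mid=-2.10832 |R|=1.11419 →lo
  mid=-2.03972 |R|=1.04051 →lo
  mid=-2.00542 |R|=1.00543 →lo
  mid=-1.98827 |R|=0.98834 →hi
  ...
  [-2.00006,-1.99992] ⇒ x*=-2.0000
Stable set (-2.0000, 0).

z* = -2.0000.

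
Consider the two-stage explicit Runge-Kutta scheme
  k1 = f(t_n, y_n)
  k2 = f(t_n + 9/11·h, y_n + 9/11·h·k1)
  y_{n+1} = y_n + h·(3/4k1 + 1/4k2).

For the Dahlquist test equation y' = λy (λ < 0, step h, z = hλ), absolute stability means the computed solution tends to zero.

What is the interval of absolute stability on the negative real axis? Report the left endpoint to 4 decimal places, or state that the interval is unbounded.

z∈(-4.8889,0).

Test eqn y'=λy, z=hλ:
  k1=λy_n ⇒ h·k1=z·y_n;  k2=λ(1+9/11z)y_n ⇒ h·k2=z(1+9/11z)y_n
  y_{n+1}/y_n = 1 + 3/4z + 1/4z(1+9/11z) = 1 + z + 9/44z²
  ⇒ R(z) = 1 + z + 9/44z².

Solve |R(x)|<1 on ℝ⁻.
x=-1.76: |R|=0.1264
R=1: x+9/44x²=0 ⇒ x=−44/9=-4.8889; min R=1−1/(4·9/44)=-0.2222>−1
Confirm numerically:
  x=-2.830: |R|=0.19182 <1
  x=-2.786: |R|=0.19836 <1
  x=-2.703: |R|=0.20855 <1
  x=-2.639: |R|=0.21448 <1
  x=-5.429: |R|=1.59978 >1
  x=-5.285: |R|=1.42821 >1
  x=-5.262: |R|=1.40159 >1
Interval (-4.8889, 0).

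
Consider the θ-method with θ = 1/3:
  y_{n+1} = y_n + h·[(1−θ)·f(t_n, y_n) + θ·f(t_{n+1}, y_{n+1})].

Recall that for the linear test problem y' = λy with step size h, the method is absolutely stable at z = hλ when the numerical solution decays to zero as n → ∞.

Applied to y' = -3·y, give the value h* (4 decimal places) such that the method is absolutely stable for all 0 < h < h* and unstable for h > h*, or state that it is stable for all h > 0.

Set f=λy, z=hλ:
  y_{n+1} = y_n + z·[2/3·y_n + 1/3·y_{n+1}] ⇒ (1 − 1/3z)y_{n+1} = (1 + 2/3z)y_n
  ⇒ R(z) = (1 + 2/3z)/(1 − 1/3z).

Need |R(x)|<1, x<0.
x=-0.91: |R|=0.3018
R=−1: 1+2/3x = −1+1/3x ⇒ -1/3x=2 ⇒ x=2/(-1/3)=-6.0000
Confirm numerically:
  x=-5.933: |R|=0.99250 <1
  x=-4.866: |R|=0.85584 <1
  x=-4.781: |R|=0.84334 <1
  x=-6.310: |R|=1.03330 >1
  x=-6.258: |R|=1.02787 >1
  x=-6.169: |R|=1.01843 >1
So |R|<1 on (-6.0000, 0).

(-6.0000,0); λ=-3 ⇒ h* = (6)/3 = 2.0000.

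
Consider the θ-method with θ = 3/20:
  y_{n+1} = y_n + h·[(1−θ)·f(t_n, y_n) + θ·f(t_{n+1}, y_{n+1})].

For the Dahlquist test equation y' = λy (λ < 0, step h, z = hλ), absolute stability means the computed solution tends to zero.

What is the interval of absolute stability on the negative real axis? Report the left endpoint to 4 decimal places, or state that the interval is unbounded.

(-2.8571, 0).

Test eqn y'=λy, z=hλ:
  y_{n+1} = y_n + z·[17/20·y_n + 3/20·y_{n+1}] ⇒ (1 − 3/20z)y_{n+1} = (1 + 17/20z)y_n
  ⇒ R(z) = (1 + 17/20z)/(1 − 3/20z).

Need |R(x)|<1, x<0.
x=-1.36: |R|=0.1296
R=−1: 1+17/20x = −1+3/20x ⇒ -7/10x=2 ⇒ x=2/(-7/10)=-2.8571
Confirm numerically:
  x=-2.681: |R|=0.91206 <1
  x=-1.892: |R|=0.47375 <1
  x=-1.367: |R|=0.13439 <1
  x=-1.321: |R|=0.10253 <1
  x=-3.453: |R|=1.27478 >1
  x=-3.411: |R|=1.25647 >1
Stable set (-2.8571, 0).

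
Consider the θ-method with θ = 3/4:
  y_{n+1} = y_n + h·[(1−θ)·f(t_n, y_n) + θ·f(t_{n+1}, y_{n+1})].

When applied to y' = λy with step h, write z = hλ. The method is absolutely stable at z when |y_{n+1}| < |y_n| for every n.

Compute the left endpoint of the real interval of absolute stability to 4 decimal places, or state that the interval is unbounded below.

Test eqn y'=λy, z=hλ:
  y_{n+1} = y_n + z·[1/4·y_n + 3/4·y_{n+1}] ⇒ (1 − 3/4z)y_{n+1} = (1 + 1/4z)y_n
  Hence R(z) = (1 + 1/4z)/(1 − 3/4z).

Find x<0 with |R(x)|<1.
x=-1.51: |R|=0.2919
x=-2: |R|=0.2000
x=-10: |R|=0.1765
x=-100: |R|=0.3158
θ=3/4≥1/2 ⇒ |1+1/4x|<|1−3/4x| ∀x<0 ⇒ interval (−∞,0).

unbounded; (−∞, 0).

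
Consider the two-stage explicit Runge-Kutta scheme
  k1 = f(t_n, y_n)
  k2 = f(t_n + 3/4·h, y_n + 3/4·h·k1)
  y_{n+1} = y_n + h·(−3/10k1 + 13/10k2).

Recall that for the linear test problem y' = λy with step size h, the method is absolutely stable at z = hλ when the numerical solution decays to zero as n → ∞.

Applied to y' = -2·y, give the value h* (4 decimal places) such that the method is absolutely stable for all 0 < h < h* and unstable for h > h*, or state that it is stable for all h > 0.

Test eqn y'=λy, z=hλ:
  k1=λy_n ⇒ h·k1=z·y_n;  k2=λ(1+3/4z)y_n ⇒ h·k2=z(1+3/4z)y_n
  y_{n+1}/y_n = 1 − 3/10z + 13/10z(1+3/4z) = 1 + z + 39/40z²
  so R(z) = 1 + z + 39/40z².

Find x<0 with |R(x)|<1.
x=-1.47: |R|=1.6369
R=1: x+39/40x²=0 ⇒ x=−40/39=-1.0256; min R=1−1/(4·39/40)=0.7436>−1
Confirm numerically:
  x=-0.901: |R|=0.89051 <1
  x=-0.752: |R|=0.79937 <1
  x=-0.439: |R|=0.74890 <1
  x=-1.329: |R|=1.39308 >1
  x=-1.117: |R|=1.09950 >1
  x=-1.048: |R|=1.02285 >1
So |R|<1 on (-1.0256, 0).

(-1.0256,0); λ=-2 ⇒ h* = (40/39)/2 = 0.5128.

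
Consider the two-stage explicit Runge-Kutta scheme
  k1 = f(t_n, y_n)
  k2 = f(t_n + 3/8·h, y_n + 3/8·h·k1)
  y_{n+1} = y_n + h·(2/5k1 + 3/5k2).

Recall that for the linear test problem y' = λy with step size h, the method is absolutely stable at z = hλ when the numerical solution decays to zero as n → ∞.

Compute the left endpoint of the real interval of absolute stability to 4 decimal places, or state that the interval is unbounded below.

On y'=λy, z=hλ:
  k1=λy_n ⇒ h·k1=z·y_n;  k2=λ(1+3/8z)y_n ⇒ h·k2=z(1+3/8z)y_n
  y_{n+1}/y_n = 1 + 2/5z + 3/5z(1+3/8z) = 1 + z + 9/40z²
  Hence R(z) = 1 + z + 9/40z².

Find x<0 with |R(x)|<1.
x=-0.48: |R|=0.5718
R=1: x+9/40x²=0 ⇒ x=−40/9=-4.4444; min R=1−1/(4·9/40)=-0.1111>−1
Confirm numerically:
  x=-3.743: |R|=0.40926 <1
  x=-2.283: |R|=0.11028 <1
  x=-2.110: |R|=0.10828 <1
  x=-1.961: |R|=0.09576 <1
  x=-4.907: |R|=1.51070 >1
  x=-4.581: |R|=1.14075 >1
Stable set (-4.4444, 0).

z* = -4.4444.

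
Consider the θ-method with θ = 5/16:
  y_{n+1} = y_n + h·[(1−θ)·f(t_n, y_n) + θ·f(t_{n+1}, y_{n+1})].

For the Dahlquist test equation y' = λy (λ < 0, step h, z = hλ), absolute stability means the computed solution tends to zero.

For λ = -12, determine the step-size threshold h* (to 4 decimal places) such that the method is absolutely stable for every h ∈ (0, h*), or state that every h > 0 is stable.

(-5.3333,0); λ=-12 ⇒ h* = (16/3)/12 = 0.4444.

With y'=λy (z=hλ):
  y_{n+1} = y_n + z·[11/16·y_n + 5/16·y_{n+1}] ⇒ (1 − 5/16z)y_{n+1} = (1 + 11/16z)y_n
  Hence R(z) = (1 + 11/16z)/(1 − 5/16z).

Find x<0 with |R(x)|<1.
x=-0.42: |R|=0.6287
R=−1: 1+11/16x = −1+5/16x ⇒ -3/8x=2 ⇒ x=2/(-3/8)=-5.3333
Confirm numerically:
  x=-4.704: |R|=0.90445 <1
  x=-4.677: |R|=0.90001 <1
  x=-2.922: |R|=0.52734 <1
  x=-2.369: |R|=0.36125 <1
  x=-5.752: |R|=1.05612 >1
  x=-5.389: |R|=1.00778 >1
Stable set (-5.3333, 0).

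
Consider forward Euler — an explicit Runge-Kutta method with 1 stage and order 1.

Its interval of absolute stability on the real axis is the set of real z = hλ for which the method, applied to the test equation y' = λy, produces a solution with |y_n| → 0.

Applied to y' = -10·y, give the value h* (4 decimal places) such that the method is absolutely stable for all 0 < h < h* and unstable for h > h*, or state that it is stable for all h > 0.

(-2.0000,0); λ=-10 ⇒ h* = 0.2000.

With y'=λy (z=hλ):
  order 1, 1-stage ⇒ R(z)=1+z
  (e.g. R(-0.75)=0.25000, |R|=0.25000)

Solve |R(x)|<1 on ℝ⁻.
x=-0.75: |R|=0.2500
|R(-2.1)|=1.1000 |R(-2.06)|=1.0600 |R(-1.9)|=0.9000
Bisect:
  x_lo=-2.6925 |R|=1.6925  x_hi=-0.0713 |R|=0.9287
  mid=-1.38189 |R|=0.38189 →hi
  mid=-2.03720 |R|=1.03720 →lo
  mid=-1.70954 |R|=0.70954 →hi
  mid=-1.87337 |R|=0.87337 →hi
  mid=-1.95529 |R|=0.95529 →hi
  mid=-1.99624 |R|=0.99624 →hi
  mid=-2.01672 |R|=1.01672 →lo
  mid=-2.00648 |R|=1.00648 →lo
  ...
  [-2.00008,-1.99992] ⇒ x*=-2.0000
So |R|<1 on (-2.0000, 0).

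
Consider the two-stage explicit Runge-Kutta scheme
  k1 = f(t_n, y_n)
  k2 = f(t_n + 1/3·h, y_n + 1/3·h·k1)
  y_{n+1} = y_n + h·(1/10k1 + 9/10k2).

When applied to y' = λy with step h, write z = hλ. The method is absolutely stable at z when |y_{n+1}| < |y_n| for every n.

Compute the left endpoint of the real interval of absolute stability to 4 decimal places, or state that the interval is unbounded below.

On y'=λy, z=hλ:
  k1=λy_n ⇒ h·k1=z·y_n;  k2=λ(1+1/3z)y_n ⇒ h·k2=z(1+1/3z)y_n
  y_{n+1}/y_n = 1 + 1/10z + 9/10z(1+1/3z) = 1 + z + 3/10z²
  ⇒ R(z) = 1 + z + 3/10z².

Need |R(x)|<1, x<0.
x=-1.59: |R|=0.1684
R=1: x+3/10x²=0 ⇒ x=−10/3=-3.3333; min R=1−1/(4·3/10)=0.1667>−1
Confirm numerically:
  x=-2.910: |R|=0.63043 <1
  x=-1.871: |R|=0.17919 <1
  x=-1.696: |R|=0.16692 <1
  x=-3.703: |R|=1.41066 >1
  x=-3.688: |R|=1.39240 >1
  x=-3.585: |R|=1.27067 >1
Interval (-3.3333, 0).

left endpoint -3.3333.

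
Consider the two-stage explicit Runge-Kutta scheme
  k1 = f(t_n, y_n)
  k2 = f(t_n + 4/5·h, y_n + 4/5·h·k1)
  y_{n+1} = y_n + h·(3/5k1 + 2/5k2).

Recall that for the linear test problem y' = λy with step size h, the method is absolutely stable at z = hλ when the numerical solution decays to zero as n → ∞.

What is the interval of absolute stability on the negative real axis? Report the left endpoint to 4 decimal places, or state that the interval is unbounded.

Test eqn y'=λy, z=hλ:
  k1=λy_n ⇒ h·k1=z·y_n;  k2=λ(1+4/5z)y_n ⇒ h·k2=z(1+4/5z)y_n
  y_{n+1}/y_n = 1 + 3/5z + 2/5z(1+4/5z) = 1 + z + 8/25z²
  ⇒ R(z) = 1 + z + 8/25z².

Find x<0 with |R(x)|<1.
x=-0.4: |R|=0.6512
R=1: x+8/25x²=0 ⇒ x=−25/8=-3.1250; min R=1−1/(4·8/25)=0.2188>−1
Confirm numerically:
  x=-2.856: |R|=0.75416 <1
  x=-1.941: |R|=0.26459 <1
  x=-1.572: |R|=0.21878 <1
  x=-3.590: |R|=1.53419 >1
  x=-3.179: |R|=1.05493 >1
Interval (-3.1250, 0).

(-3.1250, 0).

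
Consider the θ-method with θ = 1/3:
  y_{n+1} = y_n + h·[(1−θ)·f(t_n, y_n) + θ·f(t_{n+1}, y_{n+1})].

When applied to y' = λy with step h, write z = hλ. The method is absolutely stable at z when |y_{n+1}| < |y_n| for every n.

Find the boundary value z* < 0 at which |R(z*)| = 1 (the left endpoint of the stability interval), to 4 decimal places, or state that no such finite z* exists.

z* = -6.0000.

Test eqn y'=λy, z=hλ:
  y_{n+1} = y_n + z·[2/3·y_n + 1/3·y_{n+1}] ⇒ (1 − 1/3z)y_{n+1} = (1 + 2/3z)y_n
  R(z) = (1 + 2/3z)/(1 − 1/3z).

Need |R(x)|<1, x<0.
x=-0.53: |R|=0.5496
R=−1: 1+2/3x = −1+1/3x ⇒ -1/3x=2 ⇒ x=2/(-1/3)=-6.0000
Confirm numerically:
  x=-5.200: |R|=0.90244 <1
  x=-3.566: |R|=0.62930 <1
  x=-2.811: |R|=0.45121 <1
  x=-6.571: |R|=1.05966 >1
  x=-6.410: |R|=1.04357 >1
Stable set (-6.0000, 0).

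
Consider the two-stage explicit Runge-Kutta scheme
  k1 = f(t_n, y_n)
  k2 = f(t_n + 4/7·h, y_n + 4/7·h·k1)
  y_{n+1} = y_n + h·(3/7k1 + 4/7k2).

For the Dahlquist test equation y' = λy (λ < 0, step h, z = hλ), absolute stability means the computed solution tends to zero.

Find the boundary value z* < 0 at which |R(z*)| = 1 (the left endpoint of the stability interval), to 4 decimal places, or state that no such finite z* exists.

left endpoint -3.0625.

Test eqn y'=λy, z=hλ:
  k1=λy_n ⇒ h·k1=z·y_n;  k2=λ(1+4/7z)y_n ⇒ h·k2=z(1+4/7z)y_n
  y_{n+1}/y_n = 1 + 3/7z + 4/7z(1+4/7z) = 1 + z + 16/49z²
  so R(z) = 1 + z + 16/49z².

Need |R(x)|<1, x<0.
x=-1.38: |R|=0.2418
R=1: x+16/49x²=0 ⇒ x=−49/16=-3.0625; min R=1−1/(4·16/49)=0.2344>−1
Confirm numerically:
  x=-2.776: |R|=0.74030 <1
  x=-2.612: |R|=0.61577 <1
  x=-1.502: |R|=0.23465 <1
  x=-3.244: |R|=1.19226 >1
  x=-3.093: |R|=1.03080 >1
Stable set (-3.0625, 0).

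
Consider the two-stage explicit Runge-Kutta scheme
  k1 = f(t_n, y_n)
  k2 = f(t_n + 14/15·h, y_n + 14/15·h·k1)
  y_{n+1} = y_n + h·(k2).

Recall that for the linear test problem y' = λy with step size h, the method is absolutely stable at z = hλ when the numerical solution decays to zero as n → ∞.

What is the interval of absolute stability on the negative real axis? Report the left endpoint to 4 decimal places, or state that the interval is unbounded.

z∈(-1.0714,0).

On y'=λy, z=hλ:
  k1=λy_n ⇒ h·k1=z·y_n;  k2=λ(1+14/15z)y_n ⇒ h·k2=z(1+14/15z)y_n
  y_{n+1}/y_n = 1 + z(1+14/15z) = 1 + z + 14/15z²
  Hence R(z) = 1 + z + 14/15z².

Solve |R(x)|<1 on ℝ⁻.
x=-0.63: |R|=0.7404
R=1: x+14/15x²=0 ⇒ x=−15/14=-1.0714; min R=1−1/(4·14/15)=0.7321>−1
Confirm numerically:
  x=-0.800: |R|=0.79733 <1
  x=-0.739: |R|=0.77071 <1
  x=-0.703: |R|=0.75826 <1
  x=-1.615: |R|=1.81934 >1
  x=-1.353: |R|=1.35557 >1
  x=-1.164: |R|=1.10057 >1
Stable set (-1.0714, 0).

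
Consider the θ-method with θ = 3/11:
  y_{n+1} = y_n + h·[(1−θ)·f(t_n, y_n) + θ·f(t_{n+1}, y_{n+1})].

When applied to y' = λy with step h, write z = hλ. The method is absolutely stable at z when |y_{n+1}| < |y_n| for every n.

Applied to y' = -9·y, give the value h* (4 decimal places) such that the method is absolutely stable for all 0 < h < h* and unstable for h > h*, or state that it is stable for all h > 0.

(-4.4000,0); λ=-9 ⇒ h* = (22/5)/9 = 0.4889.

Test eqn y'=λy, z=hλ:
  y_{n+1} = y_n + z·[8/11·y_n + 3/11·y_{n+1}] ⇒ (1 − 3/11z)y_{n+1} = (1 + 8/11z)y_n
  ⇒ R(z) = (1 + 8/11z)/(1 − 3/11z).

Solve |R(x)|<1 on ℝ⁻.
x=-1.33: |R|=0.0240
R=−1: 1+8/11x = −1+3/11x ⇒ -5/11x=2 ⇒ x=2/(-5/11)=-4.4000
Confirm numerically:
  x=-4.365: |R|=0.99274 <1
  x=-3.128: |R|=0.68799 <1
  x=-2.574: |R|=0.51234 <1
  x=-2.525: |R|=0.49529 <1
  x=-4.742: |R|=1.06779 >1
  x=-4.615: |R|=1.04327 >1
Stable set (-4.4000, 0).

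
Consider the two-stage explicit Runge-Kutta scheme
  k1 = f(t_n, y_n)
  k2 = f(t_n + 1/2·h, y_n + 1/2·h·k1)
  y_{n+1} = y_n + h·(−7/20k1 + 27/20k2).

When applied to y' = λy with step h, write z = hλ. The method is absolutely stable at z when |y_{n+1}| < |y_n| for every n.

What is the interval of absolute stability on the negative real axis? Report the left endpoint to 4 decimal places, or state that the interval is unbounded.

z∈(-1.4815,0).

On y'=λy, z=hλ:
  k1=λy_n ⇒ h·k1=z·y_n;  k2=λ(1+1/2z)y_n ⇒ h·k2=z(1+1/2z)y_n
  y_{n+1}/y_n = 1 − 7/20z + 27/20z(1+1/2z) = 1 + z + 27/40z²
  Hence R(z) = 1 + z + 27/40z².

Need |R(x)|<1, x<0.
x=-0.65: |R|=0.6352
R=1: x+27/40x²=0 ⇒ x=−40/27=-1.4815; min R=1−1/(4·27/40)=0.6296>−1
Confirm numerically:
  x=-1.168: |R|=0.75285 <1
  x=-1.161: |R|=0.74885 <1
  x=-0.971: |R|=0.66542 <1
  x=-0.701: |R|=0.63070 <1
  x=-2.034: |R|=1.75858 >1
  x=-1.709: |R|=1.26246 >1
  x=-1.540: |R|=1.06083 >1
Stable set (-1.4815, 0).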